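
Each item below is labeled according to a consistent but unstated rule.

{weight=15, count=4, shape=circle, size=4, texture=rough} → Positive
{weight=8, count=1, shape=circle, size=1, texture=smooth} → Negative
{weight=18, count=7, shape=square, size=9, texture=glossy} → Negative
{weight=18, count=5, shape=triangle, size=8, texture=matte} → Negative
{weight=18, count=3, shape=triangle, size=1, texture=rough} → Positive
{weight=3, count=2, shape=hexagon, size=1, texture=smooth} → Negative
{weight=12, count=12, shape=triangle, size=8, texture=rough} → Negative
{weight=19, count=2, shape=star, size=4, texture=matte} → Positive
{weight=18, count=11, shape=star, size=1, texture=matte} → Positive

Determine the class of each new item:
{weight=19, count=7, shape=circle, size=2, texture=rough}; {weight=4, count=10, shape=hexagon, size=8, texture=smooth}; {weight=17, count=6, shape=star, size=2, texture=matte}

Positive, Negative, Positive

All 'Positive' examples share one property — size ≤ 4 AND weight ≥ 12 — and every 'Negative' example lacks it.
{weight=19, count=7, shape=circle, size=2, texture=rough} — size = 2, weight = 19, hence Positive. {weight=4, count=10, shape=hexagon, size=8, texture=smooth} — size = 8, weight = 4, hence Negative. {weight=17, count=6, shape=star, size=2, texture=matte} — size = 2, weight = 17, hence Positive.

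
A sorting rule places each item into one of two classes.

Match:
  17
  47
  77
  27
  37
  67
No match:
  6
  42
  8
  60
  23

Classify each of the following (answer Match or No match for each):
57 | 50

Comparing the two groups points to one rule — ends in digit 7.
57: last digit 7 — matches, so Match.
50: last digit 0 — fails the rule, so No match.

Match, No match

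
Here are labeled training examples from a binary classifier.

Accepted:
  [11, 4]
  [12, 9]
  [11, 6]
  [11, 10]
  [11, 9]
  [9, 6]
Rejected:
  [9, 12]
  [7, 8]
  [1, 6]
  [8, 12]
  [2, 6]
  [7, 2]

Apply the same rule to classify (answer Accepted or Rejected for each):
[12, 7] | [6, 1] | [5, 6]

The common property of the 'Accepted' items is: first > second AND sum ≥ 15. No 'Rejected' item has it.
[12, 7]: 12 > 7, 12+7 = 19 — qualifies, so Accepted.
[6, 1]: 6 > 1, 6+1 = 7 — does not pass, so Rejected.
[5, 6]: 5 < 6, 5+6 = 11 — does not pass, so Rejected.

Accepted, Rejected, Rejected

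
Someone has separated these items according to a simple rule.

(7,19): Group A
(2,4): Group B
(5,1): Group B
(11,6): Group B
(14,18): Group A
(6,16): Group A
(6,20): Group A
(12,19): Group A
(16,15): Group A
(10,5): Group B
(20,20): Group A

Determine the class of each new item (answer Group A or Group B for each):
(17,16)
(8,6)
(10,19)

One predicate separates the groups cleanly: sum ≥ 22.
(17,16): 17+16 = 33, satisfies this → Group A.
(8,6): 8+6 = 14, lacks this property → Group B.
(10,19): 10+19 = 29, satisfies this → Group A.

Group A, Group B, Group A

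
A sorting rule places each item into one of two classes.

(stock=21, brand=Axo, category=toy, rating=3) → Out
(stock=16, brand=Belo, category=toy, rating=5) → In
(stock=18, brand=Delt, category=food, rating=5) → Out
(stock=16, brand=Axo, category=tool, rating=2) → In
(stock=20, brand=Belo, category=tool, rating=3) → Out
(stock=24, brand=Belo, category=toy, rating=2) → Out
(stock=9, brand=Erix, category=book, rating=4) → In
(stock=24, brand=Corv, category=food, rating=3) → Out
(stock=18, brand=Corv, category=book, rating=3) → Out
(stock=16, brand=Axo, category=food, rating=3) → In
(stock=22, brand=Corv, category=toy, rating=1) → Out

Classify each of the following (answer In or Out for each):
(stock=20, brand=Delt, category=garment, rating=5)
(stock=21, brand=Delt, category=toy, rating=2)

Every 'In' example satisfies: stock ≤ 16. None of the 'Out' examples do.
(stock=20, brand=Delt, category=garment, rating=5) — stock = 20, hence Out. (stock=21, brand=Delt, category=toy, rating=2) — stock = 21, hence Out.

Out, Out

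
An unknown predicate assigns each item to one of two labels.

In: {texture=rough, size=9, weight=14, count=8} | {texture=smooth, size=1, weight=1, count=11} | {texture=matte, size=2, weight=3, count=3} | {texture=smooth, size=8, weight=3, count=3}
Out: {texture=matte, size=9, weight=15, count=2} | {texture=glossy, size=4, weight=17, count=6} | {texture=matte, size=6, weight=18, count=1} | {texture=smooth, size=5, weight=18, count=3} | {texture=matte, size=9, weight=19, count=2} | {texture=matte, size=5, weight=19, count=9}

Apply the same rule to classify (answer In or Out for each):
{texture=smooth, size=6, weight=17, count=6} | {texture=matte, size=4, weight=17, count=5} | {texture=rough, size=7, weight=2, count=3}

Out, Out, In

The simplest hypothesis consistent with all the labels is: weight ≤ 14.
{texture=smooth, size=6, weight=17, count=6} → weight = 17 → Out. {texture=matte, size=4, weight=17, count=5} → weight = 17 → Out. {texture=rough, size=7, weight=2, count=3} → weight = 2 → In.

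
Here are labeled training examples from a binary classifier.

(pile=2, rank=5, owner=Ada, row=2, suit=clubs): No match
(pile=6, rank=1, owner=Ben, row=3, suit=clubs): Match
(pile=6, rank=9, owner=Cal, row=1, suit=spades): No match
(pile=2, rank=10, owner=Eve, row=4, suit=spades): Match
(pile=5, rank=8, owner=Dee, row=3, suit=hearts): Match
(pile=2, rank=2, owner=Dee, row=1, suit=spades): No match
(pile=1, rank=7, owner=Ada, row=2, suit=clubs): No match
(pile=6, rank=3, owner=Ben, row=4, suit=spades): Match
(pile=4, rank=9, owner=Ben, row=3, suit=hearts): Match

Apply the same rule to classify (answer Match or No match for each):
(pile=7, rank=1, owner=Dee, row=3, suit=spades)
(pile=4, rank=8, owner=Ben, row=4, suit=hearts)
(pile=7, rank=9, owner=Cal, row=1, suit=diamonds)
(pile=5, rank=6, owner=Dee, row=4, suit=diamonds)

The rule appears to be: row ≥ 3.
Match: (pile=7, rank=1, owner=Dee, row=3, suit=spades), since row = 3. Match: (pile=4, rank=8, owner=Ben, row=4, suit=hearts), since row = 4. No match: (pile=7, rank=9, owner=Cal, row=1, suit=diamonds), since row = 1. Match: (pile=5, rank=6, owner=Dee, row=4, suit=diamonds), since row = 4.

Match, Match, No match, Match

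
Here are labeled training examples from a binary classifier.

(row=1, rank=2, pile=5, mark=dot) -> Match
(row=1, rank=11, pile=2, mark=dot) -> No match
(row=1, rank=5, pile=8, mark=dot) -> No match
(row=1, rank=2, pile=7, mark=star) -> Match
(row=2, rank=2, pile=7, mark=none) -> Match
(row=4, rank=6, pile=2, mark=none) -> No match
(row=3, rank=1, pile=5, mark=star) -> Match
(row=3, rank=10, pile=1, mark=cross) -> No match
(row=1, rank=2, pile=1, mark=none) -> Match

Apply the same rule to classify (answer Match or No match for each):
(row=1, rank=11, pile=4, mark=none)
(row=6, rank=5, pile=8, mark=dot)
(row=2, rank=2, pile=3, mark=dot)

No match, No match, Match

The simplest hypothesis consistent with all the labels is: rank ≤ 2.
(row=1, rank=11, pile=4, mark=none): rank = 11, doesn't qualify → No match. (row=6, rank=5, pile=8, mark=dot): rank = 5, doesn't qualify → No match. (row=2, rank=2, pile=3, mark=dot): rank = 2, fits → Match.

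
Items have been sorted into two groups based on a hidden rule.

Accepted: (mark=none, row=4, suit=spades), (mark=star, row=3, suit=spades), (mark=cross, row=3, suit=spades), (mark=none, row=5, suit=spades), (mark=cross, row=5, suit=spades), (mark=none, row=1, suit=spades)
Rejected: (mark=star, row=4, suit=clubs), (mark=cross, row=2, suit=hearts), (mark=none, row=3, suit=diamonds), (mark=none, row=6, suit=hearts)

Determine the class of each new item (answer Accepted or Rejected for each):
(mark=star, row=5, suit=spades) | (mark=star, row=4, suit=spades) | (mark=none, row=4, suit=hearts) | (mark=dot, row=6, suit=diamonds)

Accepted, Accepted, Rejected, Rejected

Rule: suit is spades. This holds for each 'Accepted' example and fails for each 'Rejected' one.
(mark=star, row=5, suit=spades): suit is spades, passes → Accepted. (mark=star, row=4, suit=spades): suit is spades, passes → Accepted. (mark=none, row=4, suit=hearts): suit is hearts, lacks this property → Rejected. (mark=dot, row=6, suit=diamonds): suit is diamonds, lacks this property → Rejected.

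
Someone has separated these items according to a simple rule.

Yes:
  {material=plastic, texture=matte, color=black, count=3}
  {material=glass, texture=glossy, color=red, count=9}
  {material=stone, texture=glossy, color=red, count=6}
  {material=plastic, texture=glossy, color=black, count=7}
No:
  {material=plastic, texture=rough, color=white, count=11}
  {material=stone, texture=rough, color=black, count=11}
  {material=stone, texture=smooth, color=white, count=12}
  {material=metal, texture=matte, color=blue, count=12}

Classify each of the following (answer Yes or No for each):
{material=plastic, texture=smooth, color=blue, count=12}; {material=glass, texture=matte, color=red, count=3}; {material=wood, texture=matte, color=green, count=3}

No, Yes, Yes

'Yes' ⟺ count ≤ 9.
{material=plastic, texture=smooth, color=blue, count=12} → count = 12 → No.
{material=glass, texture=matte, color=red, count=3} → count = 3 → Yes.
{material=wood, texture=matte, color=green, count=3} → count = 3 → Yes.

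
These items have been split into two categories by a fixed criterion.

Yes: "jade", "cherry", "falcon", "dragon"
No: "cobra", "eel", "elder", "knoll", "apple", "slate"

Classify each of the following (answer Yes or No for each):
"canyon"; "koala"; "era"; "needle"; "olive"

Yes, No, No, Yes, No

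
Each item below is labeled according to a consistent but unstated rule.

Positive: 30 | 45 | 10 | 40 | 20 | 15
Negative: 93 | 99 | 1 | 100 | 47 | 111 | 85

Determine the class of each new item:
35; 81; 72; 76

All 'Positive' examples share one property — multiple of 5 AND at most 45 — and every 'Negative' example lacks it.
35: 35 = 5·7, 35 ≤ 45 — meets the rule, so Positive. 81: 81 = 5·16 + 1, 81 > 45 — lacks this property, so Negative. 72: 72 = 5·14 + 2, 72 > 45 — lacks this property, so Negative. 76: 76 = 5·15 + 1, 76 > 45 — lacks this property, so Negative.

Positive, Negative, Negative, Negative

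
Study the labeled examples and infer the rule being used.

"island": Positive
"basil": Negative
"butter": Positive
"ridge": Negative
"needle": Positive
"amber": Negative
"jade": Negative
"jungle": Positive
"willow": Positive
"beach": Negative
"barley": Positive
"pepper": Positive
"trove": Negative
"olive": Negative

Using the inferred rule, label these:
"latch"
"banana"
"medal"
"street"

The classifier is using: length 6.
"latch" → length 5 → Negative.
"banana" → length 6 → Positive.
"medal" → length 5 → Negative.
"street" → length 6 → Positive.

Negative, Positive, Negative, Positive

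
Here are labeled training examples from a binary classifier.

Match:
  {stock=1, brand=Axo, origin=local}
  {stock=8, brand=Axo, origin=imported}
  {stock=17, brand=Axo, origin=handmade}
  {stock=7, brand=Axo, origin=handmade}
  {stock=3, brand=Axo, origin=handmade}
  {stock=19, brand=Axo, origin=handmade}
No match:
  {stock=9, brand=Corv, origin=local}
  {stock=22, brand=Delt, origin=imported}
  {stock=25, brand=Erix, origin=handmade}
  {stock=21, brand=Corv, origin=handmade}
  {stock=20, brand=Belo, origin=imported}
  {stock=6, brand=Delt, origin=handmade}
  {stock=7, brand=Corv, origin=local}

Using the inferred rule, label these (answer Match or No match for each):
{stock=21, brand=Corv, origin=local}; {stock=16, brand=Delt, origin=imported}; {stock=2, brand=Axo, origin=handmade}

The pattern is that an item is 'Match' exactly when: brand is Axo.
{stock=21, brand=Corv, origin=local} — brand is Corv, hence No match. {stock=16, brand=Delt, origin=imported} — brand is Delt, hence No match. {stock=2, brand=Axo, origin=handmade} — brand is Axo, hence Match.

No match, No match, Match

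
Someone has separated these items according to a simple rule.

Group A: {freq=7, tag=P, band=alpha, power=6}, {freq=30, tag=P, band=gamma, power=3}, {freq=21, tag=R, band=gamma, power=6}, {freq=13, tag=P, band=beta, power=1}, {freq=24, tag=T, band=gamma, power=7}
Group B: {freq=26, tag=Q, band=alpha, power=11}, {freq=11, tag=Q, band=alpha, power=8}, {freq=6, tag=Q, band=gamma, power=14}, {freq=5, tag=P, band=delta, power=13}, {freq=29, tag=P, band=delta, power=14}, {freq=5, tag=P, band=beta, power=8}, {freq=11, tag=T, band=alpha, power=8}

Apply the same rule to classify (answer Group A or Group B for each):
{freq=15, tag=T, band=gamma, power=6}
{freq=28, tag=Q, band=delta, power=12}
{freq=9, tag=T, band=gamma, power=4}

The rule appears to be: power ≤ 7.
Group A: {freq=15, tag=T, band=gamma, power=6}, since power = 6. Group B: {freq=28, tag=Q, band=delta, power=12}, since power = 12. Group A: {freq=9, tag=T, band=gamma, power=4}, since power = 4.

Group A, Group B, Group A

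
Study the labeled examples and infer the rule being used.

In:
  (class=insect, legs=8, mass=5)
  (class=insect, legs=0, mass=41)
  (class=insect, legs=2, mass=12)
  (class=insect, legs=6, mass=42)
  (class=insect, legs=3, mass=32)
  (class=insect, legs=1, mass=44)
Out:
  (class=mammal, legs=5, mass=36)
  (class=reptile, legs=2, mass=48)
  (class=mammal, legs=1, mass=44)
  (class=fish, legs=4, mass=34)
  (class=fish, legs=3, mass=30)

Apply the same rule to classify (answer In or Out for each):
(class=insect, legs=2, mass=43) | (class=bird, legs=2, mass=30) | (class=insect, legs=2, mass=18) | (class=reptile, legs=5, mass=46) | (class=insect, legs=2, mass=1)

In, Out, In, Out, In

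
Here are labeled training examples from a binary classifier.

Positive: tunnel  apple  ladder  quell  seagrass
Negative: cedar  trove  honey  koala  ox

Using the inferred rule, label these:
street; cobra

The rule appears to be: has a double letter.
street — 'ee' doubled, hence Positive. cobra — no doubled letter, hence Negative.

Positive, Negative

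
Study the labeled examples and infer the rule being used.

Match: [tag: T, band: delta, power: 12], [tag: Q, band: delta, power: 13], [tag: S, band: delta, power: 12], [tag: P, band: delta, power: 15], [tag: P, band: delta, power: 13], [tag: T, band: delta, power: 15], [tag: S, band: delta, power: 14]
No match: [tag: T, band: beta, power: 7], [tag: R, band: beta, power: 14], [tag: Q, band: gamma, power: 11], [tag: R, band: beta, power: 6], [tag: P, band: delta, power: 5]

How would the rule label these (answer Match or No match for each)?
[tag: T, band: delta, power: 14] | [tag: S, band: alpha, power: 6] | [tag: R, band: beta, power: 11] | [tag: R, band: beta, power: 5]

Every 'Match' example satisfies: band is delta AND power ≥ 6. None of the 'No match' examples do.

Match, No match, No match, No match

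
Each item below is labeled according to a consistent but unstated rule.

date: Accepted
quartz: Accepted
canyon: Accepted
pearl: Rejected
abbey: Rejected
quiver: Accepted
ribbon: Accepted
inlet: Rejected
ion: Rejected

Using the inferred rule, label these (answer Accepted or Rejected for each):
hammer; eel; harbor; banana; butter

The common property of the 'Accepted' items is: even length. No 'Rejected' item has it.
hammer — length 6, hence Accepted. eel — length 3, hence Rejected. harbor — length 6, hence Accepted. banana — length 6, hence Accepted. butter — length 6, hence Accepted.

Accepted, Rejected, Accepted, Accepted, Accepted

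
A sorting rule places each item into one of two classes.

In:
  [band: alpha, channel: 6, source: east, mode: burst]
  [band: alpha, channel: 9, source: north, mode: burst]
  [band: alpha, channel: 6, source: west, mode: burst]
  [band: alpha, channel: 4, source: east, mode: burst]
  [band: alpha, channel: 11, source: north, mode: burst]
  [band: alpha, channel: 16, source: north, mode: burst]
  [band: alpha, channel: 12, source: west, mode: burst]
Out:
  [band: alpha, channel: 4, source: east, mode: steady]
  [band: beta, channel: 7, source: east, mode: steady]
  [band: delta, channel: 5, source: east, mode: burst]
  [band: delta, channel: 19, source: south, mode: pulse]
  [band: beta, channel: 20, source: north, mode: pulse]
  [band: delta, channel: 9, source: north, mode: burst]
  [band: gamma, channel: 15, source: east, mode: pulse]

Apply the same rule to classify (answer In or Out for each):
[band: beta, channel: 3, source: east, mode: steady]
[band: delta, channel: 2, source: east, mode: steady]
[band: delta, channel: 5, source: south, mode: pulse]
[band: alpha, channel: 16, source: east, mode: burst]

Every 'In' example satisfies: band is alpha AND mode is burst. None of the 'Out' examples do.
[band: beta, channel: 3, source: east, mode: steady]: Out (band is beta, mode is steady).
[band: delta, channel: 2, source: east, mode: steady]: Out (band is delta, mode is steady).
[band: delta, channel: 5, source: south, mode: pulse]: Out (band is delta, mode is pulse).
[band: alpha, channel: 16, source: east, mode: burst]: In (band is alpha, mode is burst).

Out, Out, Out, In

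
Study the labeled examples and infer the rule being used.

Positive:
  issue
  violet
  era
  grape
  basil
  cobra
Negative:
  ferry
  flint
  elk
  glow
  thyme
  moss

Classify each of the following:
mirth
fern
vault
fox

Negative, Negative, Positive, Negative

The simplest hypothesis consistent with all the labels is: has ≥ 2 vowels.
mirth: Negative (1 vowel). fern: Negative (1 vowel). vault: Positive (2 vowels). fox: Negative (1 vowel).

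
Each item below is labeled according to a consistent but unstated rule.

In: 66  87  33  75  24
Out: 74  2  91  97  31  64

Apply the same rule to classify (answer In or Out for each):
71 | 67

Out, Out

The simplest hypothesis consistent with all the labels is: multiple of 3.
71: 71 = 3·23 + 2, doesn't qualify → Out. 67: 67 = 3·22 + 1, doesn't qualify → Out.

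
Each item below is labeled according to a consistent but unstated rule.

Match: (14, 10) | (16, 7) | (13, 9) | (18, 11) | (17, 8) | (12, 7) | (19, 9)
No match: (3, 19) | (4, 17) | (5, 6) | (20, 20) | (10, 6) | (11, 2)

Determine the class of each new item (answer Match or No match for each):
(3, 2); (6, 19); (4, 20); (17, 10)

The pattern is that an item is 'Match' exactly when: first > second AND sum ≥ 19.
(3, 2): 3 > 2, 3+2 = 5 — does not pass, so No match.
(6, 19): 6 < 19, 6+19 = 25 — does not pass, so No match.
(4, 20): 4 < 20, 4+20 = 24 — does not pass, so No match.
(17, 10): 17 > 10, 17+10 = 27 — has this property, so Match.

No match, No match, No match, Match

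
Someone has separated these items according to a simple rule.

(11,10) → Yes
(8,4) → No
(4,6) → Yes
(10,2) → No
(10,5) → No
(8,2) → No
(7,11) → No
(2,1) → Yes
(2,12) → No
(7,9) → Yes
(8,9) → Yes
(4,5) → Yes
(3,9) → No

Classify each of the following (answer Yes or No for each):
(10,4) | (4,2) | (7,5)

The pattern is that an item is 'Yes' exactly when: |first − second| ≤ 2.
(10,4): |10−4| = 6 — fails this test, so No. (4,2): |4−2| = 2 — satisfies this, so Yes. (7,5): |7−5| = 2 — satisfies this, so Yes.

No, Yes, Yes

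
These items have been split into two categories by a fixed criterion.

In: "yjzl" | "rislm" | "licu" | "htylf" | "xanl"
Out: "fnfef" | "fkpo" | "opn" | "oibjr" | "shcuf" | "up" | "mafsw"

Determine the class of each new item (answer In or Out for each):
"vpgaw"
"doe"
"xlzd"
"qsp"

The common property of the 'In' items is: contains 'l'. No 'Out' item has it.

Out, Out, In, Out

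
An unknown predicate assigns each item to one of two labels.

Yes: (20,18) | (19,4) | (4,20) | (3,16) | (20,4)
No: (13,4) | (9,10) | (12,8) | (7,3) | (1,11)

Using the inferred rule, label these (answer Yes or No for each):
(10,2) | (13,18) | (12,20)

The rule appears to be: max ≥ 16.
No: (10,2), since max 10. Yes: (13,18), since max 18. Yes: (12,20), since max 20.

No, Yes, Yes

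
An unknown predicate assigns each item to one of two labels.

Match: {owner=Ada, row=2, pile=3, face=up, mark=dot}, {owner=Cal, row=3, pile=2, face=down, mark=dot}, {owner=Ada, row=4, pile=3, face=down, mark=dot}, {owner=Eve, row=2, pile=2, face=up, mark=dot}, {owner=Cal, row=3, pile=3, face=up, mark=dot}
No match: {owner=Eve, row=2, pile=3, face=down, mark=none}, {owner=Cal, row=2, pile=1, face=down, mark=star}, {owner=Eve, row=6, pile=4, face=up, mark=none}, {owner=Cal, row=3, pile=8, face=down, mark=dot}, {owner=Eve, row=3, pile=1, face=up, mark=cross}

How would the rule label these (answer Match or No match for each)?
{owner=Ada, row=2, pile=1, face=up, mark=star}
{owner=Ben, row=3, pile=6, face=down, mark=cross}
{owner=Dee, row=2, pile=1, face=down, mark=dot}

The rule appears to be: mark is dot AND pile ≤ 3.
{owner=Ada, row=2, pile=1, face=up, mark=star}: mark is star, pile = 1 — doesn't qualify, so No match. {owner=Ben, row=3, pile=6, face=down, mark=cross}: mark is cross, pile = 6 — doesn't qualify, so No match. {owner=Dee, row=2, pile=1, face=down, mark=dot}: mark is dot, pile = 1 — has this property, so Match.

No match, No match, Match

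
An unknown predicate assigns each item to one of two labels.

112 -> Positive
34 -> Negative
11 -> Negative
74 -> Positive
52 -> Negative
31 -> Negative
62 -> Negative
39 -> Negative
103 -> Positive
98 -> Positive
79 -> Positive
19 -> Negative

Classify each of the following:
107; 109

The pattern is that an item is 'Positive' exactly when: at least 74.

Positive, Positive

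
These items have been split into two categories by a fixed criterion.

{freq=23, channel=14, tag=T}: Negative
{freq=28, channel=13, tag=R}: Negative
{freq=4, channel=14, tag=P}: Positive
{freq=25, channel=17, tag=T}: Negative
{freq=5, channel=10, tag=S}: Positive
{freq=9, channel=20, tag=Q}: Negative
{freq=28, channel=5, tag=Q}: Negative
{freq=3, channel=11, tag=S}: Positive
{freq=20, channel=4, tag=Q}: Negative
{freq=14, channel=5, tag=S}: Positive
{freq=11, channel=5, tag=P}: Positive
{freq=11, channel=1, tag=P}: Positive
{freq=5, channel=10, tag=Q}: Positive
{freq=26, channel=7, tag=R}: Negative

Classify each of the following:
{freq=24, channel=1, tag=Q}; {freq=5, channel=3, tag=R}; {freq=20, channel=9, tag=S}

Negative, Positive, Negative

The simplest hypothesis consistent with all the labels is: channel ≤ 14 AND freq ≤ 14.
{freq=24, channel=1, tag=Q}: Negative (channel = 1, freq = 24). {freq=5, channel=3, tag=R}: Positive (channel = 3, freq = 5). {freq=20, channel=9, tag=S}: Negative (channel = 9, freq = 20).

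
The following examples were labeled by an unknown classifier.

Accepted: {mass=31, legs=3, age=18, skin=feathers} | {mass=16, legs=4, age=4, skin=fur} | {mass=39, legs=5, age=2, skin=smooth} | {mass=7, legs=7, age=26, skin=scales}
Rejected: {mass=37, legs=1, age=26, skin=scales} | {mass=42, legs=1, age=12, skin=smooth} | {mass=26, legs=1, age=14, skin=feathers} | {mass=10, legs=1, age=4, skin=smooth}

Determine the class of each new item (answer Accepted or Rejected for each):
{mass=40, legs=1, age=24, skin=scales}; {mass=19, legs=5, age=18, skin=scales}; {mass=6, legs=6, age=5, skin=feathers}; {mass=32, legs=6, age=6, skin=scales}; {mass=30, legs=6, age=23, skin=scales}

Rejected, Accepted, Accepted, Accepted, Accepted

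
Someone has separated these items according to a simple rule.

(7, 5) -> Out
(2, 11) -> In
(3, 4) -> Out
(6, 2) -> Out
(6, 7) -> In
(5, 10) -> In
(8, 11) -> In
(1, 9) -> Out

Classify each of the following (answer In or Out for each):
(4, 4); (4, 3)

Out, Out

A rule that fits every label: sum ≥ 13 — true of each 'In' example, false of each 'Out' one.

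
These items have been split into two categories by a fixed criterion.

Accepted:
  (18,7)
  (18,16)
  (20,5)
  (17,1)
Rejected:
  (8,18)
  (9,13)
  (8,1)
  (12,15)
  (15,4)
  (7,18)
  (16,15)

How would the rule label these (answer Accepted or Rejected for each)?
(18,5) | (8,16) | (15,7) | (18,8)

Accepted, Rejected, Rejected, Accepted

The rule appears to be: first ≥ 17.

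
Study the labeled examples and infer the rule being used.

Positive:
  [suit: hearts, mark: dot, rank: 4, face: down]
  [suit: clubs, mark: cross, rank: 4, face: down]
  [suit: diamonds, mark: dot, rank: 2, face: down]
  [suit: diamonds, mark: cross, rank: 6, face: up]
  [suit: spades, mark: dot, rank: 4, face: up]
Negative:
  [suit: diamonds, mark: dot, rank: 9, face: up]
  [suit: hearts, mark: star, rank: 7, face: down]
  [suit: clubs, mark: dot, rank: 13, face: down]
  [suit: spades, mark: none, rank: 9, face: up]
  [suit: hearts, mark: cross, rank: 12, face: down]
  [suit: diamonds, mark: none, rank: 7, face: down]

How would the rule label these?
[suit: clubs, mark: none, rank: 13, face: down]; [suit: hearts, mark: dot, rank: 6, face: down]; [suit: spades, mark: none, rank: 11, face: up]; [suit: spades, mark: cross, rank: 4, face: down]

The common property of the 'Positive' items is: rank ≤ 6. No 'Negative' item has it.
[suit: clubs, mark: none, rank: 13, face: down] → rank = 13 → Negative.
[suit: hearts, mark: dot, rank: 6, face: down] → rank = 6 → Positive.
[suit: spades, mark: none, rank: 11, face: up] → rank = 11 → Negative.
[suit: spades, mark: cross, rank: 4, face: down] → rank = 4 → Positive.

Negative, Positive, Negative, Positive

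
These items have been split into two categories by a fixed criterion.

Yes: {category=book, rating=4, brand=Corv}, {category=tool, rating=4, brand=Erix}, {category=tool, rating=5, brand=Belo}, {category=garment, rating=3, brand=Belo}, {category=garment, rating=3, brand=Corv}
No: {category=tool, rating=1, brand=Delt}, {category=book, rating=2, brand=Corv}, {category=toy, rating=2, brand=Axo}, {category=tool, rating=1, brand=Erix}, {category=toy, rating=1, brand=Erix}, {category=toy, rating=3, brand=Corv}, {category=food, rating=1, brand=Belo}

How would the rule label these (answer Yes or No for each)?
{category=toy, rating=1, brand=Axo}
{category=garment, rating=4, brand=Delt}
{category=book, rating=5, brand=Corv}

No, Yes, Yes

The simplest hypothesis consistent with all the labels is: category is garment OR rating ≥ 4.
No: {category=toy, rating=1, brand=Axo}, since category is toy, rating = 1. Yes: {category=garment, rating=4, brand=Delt}, since category is garment, rating = 4. Yes: {category=book, rating=5, brand=Corv}, since category is book, rating = 5.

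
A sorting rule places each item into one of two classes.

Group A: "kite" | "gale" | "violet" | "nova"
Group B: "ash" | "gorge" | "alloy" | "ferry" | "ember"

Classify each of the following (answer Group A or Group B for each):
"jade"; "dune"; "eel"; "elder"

Group A, Group A, Group B, Group B

A rule that fits every label: even length — true of each 'Group A' example, false of each 'Group B' one.
Group A: "jade", since length 4.
Group A: "dune", since length 4.
Group B: "eel", since length 3.
Group B: "elder", since length 5.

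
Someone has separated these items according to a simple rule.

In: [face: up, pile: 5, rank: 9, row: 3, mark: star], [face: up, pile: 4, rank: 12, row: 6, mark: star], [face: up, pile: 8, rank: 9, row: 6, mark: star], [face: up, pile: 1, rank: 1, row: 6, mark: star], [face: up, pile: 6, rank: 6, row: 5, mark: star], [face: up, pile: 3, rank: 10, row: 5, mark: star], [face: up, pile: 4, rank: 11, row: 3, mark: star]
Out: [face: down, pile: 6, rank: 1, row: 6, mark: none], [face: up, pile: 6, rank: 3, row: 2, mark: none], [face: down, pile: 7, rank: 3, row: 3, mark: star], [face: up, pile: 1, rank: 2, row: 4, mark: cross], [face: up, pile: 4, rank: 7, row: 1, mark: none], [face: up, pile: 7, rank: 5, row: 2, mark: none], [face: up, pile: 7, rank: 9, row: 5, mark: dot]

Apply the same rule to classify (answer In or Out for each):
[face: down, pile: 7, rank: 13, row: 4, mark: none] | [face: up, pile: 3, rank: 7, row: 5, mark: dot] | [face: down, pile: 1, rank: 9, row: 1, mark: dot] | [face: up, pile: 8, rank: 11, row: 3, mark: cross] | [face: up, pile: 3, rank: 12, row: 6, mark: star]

Out, Out, Out, Out, In

The rule appears to be: face is up AND mark is star.
[face: down, pile: 7, rank: 13, row: 4, mark: none]: face is down, mark is none, doesn't qualify → Out.
[face: up, pile: 3, rank: 7, row: 5, mark: dot]: face is up, mark is dot, doesn't qualify → Out.
[face: down, pile: 1, rank: 9, row: 1, mark: dot]: face is down, mark is dot, doesn't qualify → Out.
[face: up, pile: 8, rank: 11, row: 3, mark: cross]: face is up, mark is cross, doesn't qualify → Out.
[face: up, pile: 3, rank: 12, row: 6, mark: star]: face is up, mark is star, qualifies → In.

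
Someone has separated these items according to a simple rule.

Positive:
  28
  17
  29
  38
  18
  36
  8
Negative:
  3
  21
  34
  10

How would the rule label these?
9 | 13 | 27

Positive, Negative, Positive

Every 'Positive' example satisfies: digit sum ≥ 8. None of the 'Negative' examples do.
9 — digit sum 9, hence Positive.
13 — digit sum 1+3 = 4, hence Negative.
27 — digit sum 2+7 = 9, hence Positive.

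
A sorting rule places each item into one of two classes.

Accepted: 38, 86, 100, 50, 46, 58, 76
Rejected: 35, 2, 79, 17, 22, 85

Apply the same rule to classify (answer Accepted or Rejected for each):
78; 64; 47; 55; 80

Accepted, Accepted, Rejected, Rejected, Accepted

The simplest hypothesis consistent with all the labels is: even AND at least 35.
78 → 78 is even, 78 ≥ 35 → Accepted.
64 → 64 is even, 64 ≥ 35 → Accepted.
47 → 47 is odd, 47 ≥ 35 → Rejected.
55 → 55 is odd, 55 ≥ 35 → Rejected.
80 → 80 is even, 80 ≥ 35 → Accepted.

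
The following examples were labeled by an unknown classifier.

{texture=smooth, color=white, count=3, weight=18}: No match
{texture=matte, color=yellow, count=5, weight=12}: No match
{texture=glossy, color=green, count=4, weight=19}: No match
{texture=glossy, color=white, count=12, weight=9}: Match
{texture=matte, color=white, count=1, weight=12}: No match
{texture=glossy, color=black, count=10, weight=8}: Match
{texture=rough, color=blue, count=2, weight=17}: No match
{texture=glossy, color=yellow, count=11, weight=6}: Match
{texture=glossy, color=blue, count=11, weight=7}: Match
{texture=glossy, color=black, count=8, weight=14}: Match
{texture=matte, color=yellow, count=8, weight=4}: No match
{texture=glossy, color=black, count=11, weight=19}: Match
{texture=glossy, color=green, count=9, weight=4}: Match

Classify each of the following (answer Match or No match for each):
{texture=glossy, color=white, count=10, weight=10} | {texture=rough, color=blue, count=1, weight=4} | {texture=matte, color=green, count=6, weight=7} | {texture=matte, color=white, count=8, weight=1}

Match, No match, No match, No match

All 'Match' examples share one property — texture is glossy AND count ≥ 5 — and every 'No match' example lacks it.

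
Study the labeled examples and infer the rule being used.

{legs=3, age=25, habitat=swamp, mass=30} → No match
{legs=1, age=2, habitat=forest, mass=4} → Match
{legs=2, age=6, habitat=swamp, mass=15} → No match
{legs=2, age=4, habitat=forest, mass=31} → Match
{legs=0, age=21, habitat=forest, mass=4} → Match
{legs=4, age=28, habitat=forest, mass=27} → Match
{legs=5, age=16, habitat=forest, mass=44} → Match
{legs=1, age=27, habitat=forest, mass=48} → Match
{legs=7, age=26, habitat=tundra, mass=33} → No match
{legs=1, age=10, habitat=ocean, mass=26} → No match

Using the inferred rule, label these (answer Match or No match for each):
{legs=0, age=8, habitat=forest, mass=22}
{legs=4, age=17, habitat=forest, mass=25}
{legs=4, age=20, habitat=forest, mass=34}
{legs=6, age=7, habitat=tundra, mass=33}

Match, Match, Match, No match

'Match' ⟺ habitat is forest.
{legs=0, age=8, habitat=forest, mass=22} → habitat is forest → Match.
{legs=4, age=17, habitat=forest, mass=25} → habitat is forest → Match.
{legs=4, age=20, habitat=forest, mass=34} → habitat is forest → Match.
{legs=6, age=7, habitat=tundra, mass=33} → habitat is tundra → No match.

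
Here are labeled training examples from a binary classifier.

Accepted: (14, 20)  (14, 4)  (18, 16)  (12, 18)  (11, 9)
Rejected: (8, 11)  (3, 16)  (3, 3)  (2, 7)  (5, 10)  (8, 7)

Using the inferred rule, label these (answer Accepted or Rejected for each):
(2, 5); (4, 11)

'Accepted' ⟺ first ≥ 9.
Rejected: (2, 5), since first 2.
Rejected: (4, 11), since first 4.

Rejected, Rejected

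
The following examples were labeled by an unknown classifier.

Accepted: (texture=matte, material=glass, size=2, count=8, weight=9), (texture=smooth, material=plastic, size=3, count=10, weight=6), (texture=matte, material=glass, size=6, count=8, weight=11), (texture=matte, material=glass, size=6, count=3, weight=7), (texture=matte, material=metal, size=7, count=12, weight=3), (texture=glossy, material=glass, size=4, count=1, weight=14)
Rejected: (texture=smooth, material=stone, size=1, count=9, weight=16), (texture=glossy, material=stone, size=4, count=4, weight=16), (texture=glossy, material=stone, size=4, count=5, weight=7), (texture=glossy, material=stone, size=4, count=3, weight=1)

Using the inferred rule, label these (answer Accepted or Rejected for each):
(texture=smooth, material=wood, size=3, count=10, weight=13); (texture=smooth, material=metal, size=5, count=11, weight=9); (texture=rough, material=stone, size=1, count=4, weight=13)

The rule appears to be: material is not stone.
(texture=smooth, material=wood, size=3, count=10, weight=13) → material is wood → Accepted. (texture=smooth, material=metal, size=5, count=11, weight=9) → material is metal → Accepted. (texture=rough, material=stone, size=1, count=4, weight=13) → material is stone → Rejected.

Accepted, Accepted, Rejected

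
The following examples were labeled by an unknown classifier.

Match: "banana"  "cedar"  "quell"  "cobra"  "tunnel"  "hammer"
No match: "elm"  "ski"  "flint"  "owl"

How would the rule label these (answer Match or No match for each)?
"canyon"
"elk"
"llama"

Match, No match, Match

The distinguishing property — has ≥ 2 vowels — holds for all the 'Match' cases and none of the 'No match' cases.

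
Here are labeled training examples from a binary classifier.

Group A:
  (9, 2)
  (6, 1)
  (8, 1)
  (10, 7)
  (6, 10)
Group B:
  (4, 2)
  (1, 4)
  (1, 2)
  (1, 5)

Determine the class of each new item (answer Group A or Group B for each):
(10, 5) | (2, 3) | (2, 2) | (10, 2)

The distinguishing property — sum ≥ 7 — holds for all the 'Group A' cases and none of the 'Group B' cases.
Group A: (10, 5), since 10+5 = 15.
Group B: (2, 3), since 2+3 = 5.
Group B: (2, 2), since 2+2 = 4.
Group A: (10, 2), since 10+2 = 12.

Group A, Group B, Group B, Group A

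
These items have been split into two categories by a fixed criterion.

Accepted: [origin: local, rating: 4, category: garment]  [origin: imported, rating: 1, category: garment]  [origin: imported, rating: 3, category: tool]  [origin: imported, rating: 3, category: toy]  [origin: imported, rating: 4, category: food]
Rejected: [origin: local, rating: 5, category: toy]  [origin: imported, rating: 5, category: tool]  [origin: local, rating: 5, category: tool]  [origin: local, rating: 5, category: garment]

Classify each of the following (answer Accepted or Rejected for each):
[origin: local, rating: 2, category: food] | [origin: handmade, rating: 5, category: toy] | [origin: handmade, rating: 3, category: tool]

Accepted, Rejected, Accepted

The simplest hypothesis consistent with all the labels is: rating ≤ 4.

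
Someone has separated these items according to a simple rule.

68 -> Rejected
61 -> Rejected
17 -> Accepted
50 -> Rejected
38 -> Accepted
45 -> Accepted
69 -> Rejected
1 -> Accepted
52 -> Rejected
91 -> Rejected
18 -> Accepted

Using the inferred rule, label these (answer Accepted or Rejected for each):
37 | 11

The classifier is using: at most 45.
Accepted: 37, since 37 ≤ 45. Accepted: 11, since 11 ≤ 45.

Accepted, Accepted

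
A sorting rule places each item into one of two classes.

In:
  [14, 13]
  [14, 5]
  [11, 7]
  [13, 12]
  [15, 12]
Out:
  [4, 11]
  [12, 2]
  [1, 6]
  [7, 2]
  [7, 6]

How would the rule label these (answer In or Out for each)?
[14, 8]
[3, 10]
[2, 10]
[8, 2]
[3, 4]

In, Out, Out, Out, Out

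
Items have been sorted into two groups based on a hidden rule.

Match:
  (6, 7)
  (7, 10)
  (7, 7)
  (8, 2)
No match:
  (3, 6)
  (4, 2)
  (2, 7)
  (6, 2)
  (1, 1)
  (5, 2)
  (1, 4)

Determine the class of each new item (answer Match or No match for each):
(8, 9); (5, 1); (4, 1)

Match, No match, No match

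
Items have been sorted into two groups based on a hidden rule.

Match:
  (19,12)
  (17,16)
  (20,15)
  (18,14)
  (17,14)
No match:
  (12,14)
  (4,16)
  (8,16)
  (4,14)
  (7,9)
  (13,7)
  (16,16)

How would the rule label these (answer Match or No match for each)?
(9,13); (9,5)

No match, No match

The rule appears to be: first ≥ 17.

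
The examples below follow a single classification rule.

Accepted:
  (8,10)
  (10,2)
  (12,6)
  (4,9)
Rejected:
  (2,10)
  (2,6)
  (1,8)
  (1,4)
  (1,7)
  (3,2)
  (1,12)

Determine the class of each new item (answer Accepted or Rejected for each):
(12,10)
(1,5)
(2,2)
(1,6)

Accepted, Rejected, Rejected, Rejected

The pattern is that an item is 'Accepted' exactly when: first ≥ 4.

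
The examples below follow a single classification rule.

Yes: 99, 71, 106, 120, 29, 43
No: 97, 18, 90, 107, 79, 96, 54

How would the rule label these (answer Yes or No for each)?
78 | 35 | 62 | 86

The classifier is using: ≡ 1 (mod 7).
78: Yes (78 mod 7 = 1). 35: No (35 mod 7 = 0). 62: No (62 mod 7 = 6). 86: No (86 mod 7 = 2).

Yes, No, No, No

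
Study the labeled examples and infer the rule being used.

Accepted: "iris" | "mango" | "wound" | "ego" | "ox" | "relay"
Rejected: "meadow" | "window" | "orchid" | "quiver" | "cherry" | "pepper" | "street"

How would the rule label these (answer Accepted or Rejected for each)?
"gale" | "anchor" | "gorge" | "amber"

'Accepted' ⟺ length ≤ 5.
"gale" — length 4, hence Accepted.
"anchor" — length 6, hence Rejected.
"gorge" — length 5, hence Accepted.
"amber" — length 5, hence Accepted.

Accepted, Rejected, Accepted, Accepted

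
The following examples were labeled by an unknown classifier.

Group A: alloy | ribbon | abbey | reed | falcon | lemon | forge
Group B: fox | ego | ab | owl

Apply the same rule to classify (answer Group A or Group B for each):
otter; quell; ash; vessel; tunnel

Rule: length ≥ 4. This holds for each 'Group A' example and fails for each 'Group B' one.
Group A: otter, since length 5. Group A: quell, since length 5. Group B: ash, since length 3. Group A: vessel, since length 6. Group A: tunnel, since length 6.

Group A, Group A, Group B, Group A, Group A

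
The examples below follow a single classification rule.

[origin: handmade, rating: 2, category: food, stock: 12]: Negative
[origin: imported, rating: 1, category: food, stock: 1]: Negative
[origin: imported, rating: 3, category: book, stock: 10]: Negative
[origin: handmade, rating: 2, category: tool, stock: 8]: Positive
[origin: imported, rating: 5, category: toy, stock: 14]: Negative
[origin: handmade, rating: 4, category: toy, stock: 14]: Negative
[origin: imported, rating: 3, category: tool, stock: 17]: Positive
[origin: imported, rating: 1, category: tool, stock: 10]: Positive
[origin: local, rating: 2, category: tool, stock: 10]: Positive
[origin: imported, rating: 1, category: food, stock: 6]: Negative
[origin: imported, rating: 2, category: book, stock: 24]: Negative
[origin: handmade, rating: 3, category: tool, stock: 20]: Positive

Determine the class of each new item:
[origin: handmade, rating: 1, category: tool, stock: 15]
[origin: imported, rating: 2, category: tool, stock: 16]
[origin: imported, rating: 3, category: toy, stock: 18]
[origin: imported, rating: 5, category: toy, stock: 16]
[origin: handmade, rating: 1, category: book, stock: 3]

Rule: category is tool. This holds for each 'Positive' example and fails for each 'Negative' one.
[origin: handmade, rating: 1, category: tool, stock: 15]: category is tool — matches, so Positive.
[origin: imported, rating: 2, category: tool, stock: 16]: category is tool — matches, so Positive.
[origin: imported, rating: 3, category: toy, stock: 18]: category is toy — fails this test, so Negative.
[origin: imported, rating: 5, category: toy, stock: 16]: category is toy — fails this test, so Negative.
[origin: handmade, rating: 1, category: book, stock: 3]: category is book — fails this test, so Negative.

Positive, Positive, Negative, Negative, Negative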